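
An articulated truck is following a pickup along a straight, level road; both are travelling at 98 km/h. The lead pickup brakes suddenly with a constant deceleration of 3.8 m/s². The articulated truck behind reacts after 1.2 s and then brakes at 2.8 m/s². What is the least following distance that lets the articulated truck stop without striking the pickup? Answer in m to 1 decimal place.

Minimum gap ≈ 67.5 m

98 km/h ÷ 3.6 = 27.2222 m/s.
Leader travels v²/(2a_L) = 741.048 / 7.600 = 97.506 m before stopping.
Follower covers v·t_r = 27.2222 × 1.2 = 32.667 m while reacting, then v²/(2a_F) = 741.048 / 5.600 = 132.330 m while braking, for a total of 32.667 + 132.330 = 164.997 m.
Since a_F ≤ a_L and the follower starts braking later, the follower is never slower than the leader, so the closest approach is when both have stopped.
Minimum gap = 164.997 − 97.506 = 67.491 m.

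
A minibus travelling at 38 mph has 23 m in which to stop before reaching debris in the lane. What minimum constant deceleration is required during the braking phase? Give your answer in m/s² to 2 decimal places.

Required deceleration ≈ 6.27 m/s²

38 mph × 0.44704 = 16.9875 m/s.
v² = 2a·d ⇒ a = v²/(2d) = 16.9875² / (2 × 23.000) = 288.575 / 46.000 = 6.2734 m/s².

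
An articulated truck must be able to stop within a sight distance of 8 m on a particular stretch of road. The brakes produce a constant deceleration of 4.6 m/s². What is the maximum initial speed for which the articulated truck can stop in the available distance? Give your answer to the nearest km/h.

Maximum speed ≈ 31 km/h

v²/(2a) = d ⇒ v = √(2 × 4.600 × 8) = √73.60 = 8.5790 m/s.
8.5790 m/s × 3.6 = 30.884 km/h.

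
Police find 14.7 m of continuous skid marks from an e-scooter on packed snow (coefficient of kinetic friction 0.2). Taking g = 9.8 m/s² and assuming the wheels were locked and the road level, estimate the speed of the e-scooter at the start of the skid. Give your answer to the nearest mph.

Initial speed ≈ 17 mph

Deceleration a = μg = 0.2 × 9.8 = 1.960 m/s².
v = √(2a·d) = √(2 × 1.960 × 14.7) = √57.624 = 7.5910 m/s.
= 7.5910 ÷ 0.44704 = 16.981 mph.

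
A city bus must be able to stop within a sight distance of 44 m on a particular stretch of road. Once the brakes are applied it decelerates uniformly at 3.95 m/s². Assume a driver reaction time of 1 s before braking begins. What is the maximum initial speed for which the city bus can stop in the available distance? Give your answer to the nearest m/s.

Maximum speed ≈ 15 m/s

Stopping distance: v·t_r + v²/(2a) = 44 with t_r = 1 s and a = 3.950 m/s².
So v² + 7.900 v − 347.60 = 0.
Positive root: v = −a·t_r + √((a·t_r)² + 2a·d) = −3.950 + √(15.603 + 347.60) = 15.1079 m/s.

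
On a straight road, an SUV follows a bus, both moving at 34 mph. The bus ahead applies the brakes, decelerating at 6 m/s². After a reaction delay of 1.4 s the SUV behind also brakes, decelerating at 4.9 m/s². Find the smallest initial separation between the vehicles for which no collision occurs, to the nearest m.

34 mph × 0.44704 = 15.1994 m/s.
Leader travels v²/(2a_L) = 231.022 / 12.000 = 19.252 m before stopping.
Follower covers v·t_r = 15.1994 × 1.4 = 21.279 m while reacting, then v²/(2a_F) = 231.022 / 9.800 = 23.574 m while braking, for a total of 21.279 + 23.574 = 44.853 m.
Since a_F ≤ a_L and the follower starts braking later, the follower is never slower than the leader, so the closest approach is when both have stopped.
Minimum gap = 44.853 − 19.252 = 25.601 m.

Minimum gap ≈ 26 m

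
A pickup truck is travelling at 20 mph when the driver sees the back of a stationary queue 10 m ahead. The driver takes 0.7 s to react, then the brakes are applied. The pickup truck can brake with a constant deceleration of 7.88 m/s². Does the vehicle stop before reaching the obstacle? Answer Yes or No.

20 mph × 0.44704 = 8.9408 m/s.
Reaction distance = 8.9408 × 0.7 = 6.259 m.
Braking distance = v²/(2a) = 79.938 / 15.760 = 5.072 m.
Total stopping distance = 6.259 + 5.072 = 11.331 m, vs 10 m available — it cannot stop in time and overshoots by 11.331 − 10 = 1.331 m.

No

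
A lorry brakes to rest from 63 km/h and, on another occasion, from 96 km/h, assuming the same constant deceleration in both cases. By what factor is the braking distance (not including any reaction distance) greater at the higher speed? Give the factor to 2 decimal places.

Factor ≈ 2.32

Braking distance d = v²/(2a), so with a fixed, d ∝ v².
Factor = (96/63)² = 1.5238² = 2.3220.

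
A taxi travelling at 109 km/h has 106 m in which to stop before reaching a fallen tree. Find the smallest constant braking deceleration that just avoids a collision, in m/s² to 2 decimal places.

109 km/h ÷ 3.6 = 30.2778 m/s.
v² = 2a·d ⇒ a = v²/(2d) = 30.2778² / (2 × 106.000) = 916.745 / 212.000 = 4.3243 m/s².

Required deceleration ≈ 4.32 m/s²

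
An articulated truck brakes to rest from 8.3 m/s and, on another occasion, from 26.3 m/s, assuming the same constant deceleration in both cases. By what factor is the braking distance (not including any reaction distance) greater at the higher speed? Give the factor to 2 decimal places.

Braking distance d = v²/(2a), so with a fixed, d ∝ v².
Factor = (26.3/8.3)² = 3.1687² = 10.0407.

Factor ≈ 10.04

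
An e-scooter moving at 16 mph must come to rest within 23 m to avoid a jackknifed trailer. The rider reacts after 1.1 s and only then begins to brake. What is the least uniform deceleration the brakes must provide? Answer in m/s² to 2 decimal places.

16 mph × 0.44704 = 7.1526 m/s.
Distance covered during reaction = 7.1526 × 1.1 = 7.868 m.
Distance available for braking: 23 − 7.868 = 15.132 m.
v² = 2a·d ⇒ a = v²/(2d) = 7.1526² / (2 × 15.132) = 51.160 / 30.264 = 1.6905 m/s².

Required deceleration ≈ 1.69 m/s²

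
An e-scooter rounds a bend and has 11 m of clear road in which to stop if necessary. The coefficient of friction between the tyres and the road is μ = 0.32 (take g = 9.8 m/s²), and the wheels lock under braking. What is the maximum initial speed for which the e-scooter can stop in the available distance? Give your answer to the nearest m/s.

Maximum speed ≈ 8 m/s

a = μg = 0.32 × 9.8 = 3.136 m/s².
v²/(2a) = d ⇒ v = √(2 × 3.136 × 11) = √68.99 = 8.3060 m/s.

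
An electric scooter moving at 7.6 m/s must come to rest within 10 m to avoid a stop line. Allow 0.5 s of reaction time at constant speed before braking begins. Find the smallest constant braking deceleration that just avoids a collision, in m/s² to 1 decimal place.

Required deceleration ≈ 4.7 m/s²

Distance covered during reaction = 7.6000 × 0.5 = 3.800 m.
Distance available for braking: 10 − 3.800 = 6.200 m.
v² = 2a·d ⇒ a = v²/(2d) = 7.6000² / (2 × 6.200) = 57.760 / 12.400 = 4.6581 m/s².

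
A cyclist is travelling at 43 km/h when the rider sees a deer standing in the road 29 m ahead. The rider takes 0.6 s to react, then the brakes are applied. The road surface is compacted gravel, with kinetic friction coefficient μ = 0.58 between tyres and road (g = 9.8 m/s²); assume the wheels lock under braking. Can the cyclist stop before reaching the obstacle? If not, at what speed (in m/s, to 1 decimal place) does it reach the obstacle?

43 km/h ÷ 3.6 = 11.9444 m/s.
a = μg = 0.58 × 9.8 = 5.684 m/s².
Reaction distance = 11.9444 × 0.6 = 7.167 m.
Braking distance = v²/(2a) = 142.669 / 11.368 = 12.550 m.
Total stopping distance = 7.167 + 12.550 = 19.717 m, vs 29 m available — it stops with 29 − 19.717 = 9.283 m to spare.

Yes — it stops about 9.3 m short of the obstacle, so it never reaches it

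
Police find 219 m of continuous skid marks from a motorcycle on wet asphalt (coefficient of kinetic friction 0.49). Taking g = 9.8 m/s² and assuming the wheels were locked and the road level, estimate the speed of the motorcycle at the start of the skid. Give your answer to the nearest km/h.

Initial speed ≈ 165 km/h

Deceleration a = μg = 0.49 × 9.8 = 4.802 m/s².
v = √(2a·d) = √(2 × 4.802 × 219) = √2103.276 = 45.8615 m/s.
= 45.8615 × 3.6 = 165.101 km/h.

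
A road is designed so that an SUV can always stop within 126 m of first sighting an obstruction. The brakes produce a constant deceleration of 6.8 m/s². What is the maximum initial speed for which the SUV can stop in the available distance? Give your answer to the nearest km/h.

Maximum speed ≈ 149 km/h

v²/(2a) = d ⇒ v = √(2 × 6.800 × 126) = √1713.60 = 41.3957 m/s.
41.3957 m/s × 3.6 = 149.025 km/h.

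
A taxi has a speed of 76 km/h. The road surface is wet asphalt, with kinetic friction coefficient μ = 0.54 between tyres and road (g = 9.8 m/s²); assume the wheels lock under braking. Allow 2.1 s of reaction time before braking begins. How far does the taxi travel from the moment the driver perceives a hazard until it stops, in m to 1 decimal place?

Total stopping distance ≈ 86.4 m

76 km/h ÷ 3.6 = 21.1111 m/s.
a = μg = 0.54 × 9.8 = 5.292 m/s².
Reaction distance = v·t_r = 21.1111 × 2.1 = 44.333 m.
Braking distance = v²/(2a) = 21.1111² / (2 × 5.292) = 445.679 / 10.584 = 42.109 m.
Total = 44.333 + 42.109 = 86.442 m.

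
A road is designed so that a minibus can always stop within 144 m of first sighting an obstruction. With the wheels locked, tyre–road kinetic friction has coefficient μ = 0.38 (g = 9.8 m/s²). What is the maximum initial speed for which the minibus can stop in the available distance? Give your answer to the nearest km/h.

a = μg = 0.38 × 9.8 = 3.724 m/s².
v²/(2a) = d ⇒ v = √(2 × 3.724 × 144) = √1072.51 = 32.7492 m/s.
32.7492 m/s × 3.6 = 117.897 km/h.

Maximum speed ≈ 118 km/h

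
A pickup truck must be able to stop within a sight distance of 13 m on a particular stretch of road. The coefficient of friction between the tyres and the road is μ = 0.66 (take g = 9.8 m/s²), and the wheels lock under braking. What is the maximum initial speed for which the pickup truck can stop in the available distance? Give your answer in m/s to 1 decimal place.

a = μg = 0.66 × 9.8 = 6.468 m/s².
v²/(2a) = d ⇒ v = √(2 × 6.468 × 13) = √168.17 = 12.9680 m/s.

Maximum speed ≈ 13.0 m/s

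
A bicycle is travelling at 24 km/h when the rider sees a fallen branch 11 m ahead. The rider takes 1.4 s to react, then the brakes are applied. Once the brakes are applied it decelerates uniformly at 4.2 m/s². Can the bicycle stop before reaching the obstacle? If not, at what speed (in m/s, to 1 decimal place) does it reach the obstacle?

24 km/h ÷ 3.6 = 6.6667 m/s.
Reaction distance = 6.6667 × 1.4 = 9.333 m.
Braking distance needed to stop: v²/(2a) = 44.445 / 8.400 = 5.291 m, so total needed = 9.333 + 5.291 = 14.624 m > 11 m — it cannot stop.
Distance remaining when braking begins: 11 − 9.333 = 1.667 m.
v² = v₀² − 2a·d = 44.445 − 2 × 4.200 × 1.667 = 30.442 m²/s².
v = √30.442 = 5.517 m/s.

No — it strikes the obstacle at 5.5 m/s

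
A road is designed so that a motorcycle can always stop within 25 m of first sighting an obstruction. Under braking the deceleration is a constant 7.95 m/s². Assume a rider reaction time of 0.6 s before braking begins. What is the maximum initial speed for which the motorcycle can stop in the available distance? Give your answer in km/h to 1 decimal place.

Stopping distance: v·t_r + v²/(2a) = 25 with t_r = 0.6 s and a = 7.950 m/s².
So v² + 9.540 v − 397.50 = 0.
Positive root: v = −a·t_r + √((a·t_r)² + 2a·d) = −4.770 + √(22.753 + 397.50) = 15.7301 m/s.
15.7301 m/s × 3.6 = 56.628 km/h.

Maximum speed ≈ 56.6 km/h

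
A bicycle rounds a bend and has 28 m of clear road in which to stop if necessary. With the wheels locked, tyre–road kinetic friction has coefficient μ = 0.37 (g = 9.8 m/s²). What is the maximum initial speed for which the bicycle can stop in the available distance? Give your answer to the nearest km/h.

Maximum speed ≈ 51 km/h

a = μg = 0.37 × 9.8 = 3.626 m/s².
v²/(2a) = d ⇒ v = √(2 × 3.626 × 28) = √203.06 = 14.2499 m/s.
14.2499 m/s × 3.6 = 51.300 km/h.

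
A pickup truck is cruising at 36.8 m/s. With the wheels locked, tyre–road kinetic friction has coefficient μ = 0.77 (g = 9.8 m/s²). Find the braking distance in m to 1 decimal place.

Braking distance ≈ 89.7 m

a = μg = 0.77 × 9.8 = 7.546 m/s².
Braking distance = v²/(2a) = 36.8000² / (2 × 7.546) = 1354.240 / 15.092 = 89.732 m.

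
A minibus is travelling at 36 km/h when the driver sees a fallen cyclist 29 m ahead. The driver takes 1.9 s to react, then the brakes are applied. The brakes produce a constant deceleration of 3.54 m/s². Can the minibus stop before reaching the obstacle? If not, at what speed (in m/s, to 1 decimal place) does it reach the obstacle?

36 km/h ÷ 3.6 = 10.0000 m/s.
Reaction distance = 10.0000 × 1.9 = 19.000 m.
Braking distance needed to stop: v²/(2a) = 100.000 / 7.080 = 14.124 m, so total needed = 19.000 + 14.124 = 33.124 m > 29 m — it cannot stop.
Distance remaining when braking begins: 29 − 19.000 = 10.000 m.
v² = v₀² − 2a·d = 100.000 − 2 × 3.540 × 10.000 = 29.200 m²/s².
v = √29.200 = 5.404 m/s.

No — it strikes the obstacle at 5.4 m/s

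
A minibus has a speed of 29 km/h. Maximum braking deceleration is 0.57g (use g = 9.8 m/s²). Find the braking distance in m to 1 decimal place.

Braking distance ≈ 5.8 m

29 km/h ÷ 3.6 = 8.0556 m/s.
a = 0.57 × 9.8 = 5.586 m/s².
Braking distance = v²/(2a) = 8.0556² / (2 × 5.586) = 64.893 / 11.172 = 5.809 m.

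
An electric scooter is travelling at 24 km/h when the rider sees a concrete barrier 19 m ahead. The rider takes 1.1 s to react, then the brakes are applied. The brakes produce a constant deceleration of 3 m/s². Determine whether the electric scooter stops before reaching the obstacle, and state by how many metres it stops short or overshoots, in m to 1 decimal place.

Yes — it stops 4.3 m short of the obstacle

24 km/h ÷ 3.6 = 6.6667 m/s.
Reaction distance = 6.6667 × 1.1 = 7.333 m.
Braking distance = v²/(2a) = 44.445 / 6.000 = 7.407 m.
Total stopping distance = 7.333 + 7.407 = 14.740 m, vs 19 m available — it stops with 19 − 14.740 = 4.260 m to spare.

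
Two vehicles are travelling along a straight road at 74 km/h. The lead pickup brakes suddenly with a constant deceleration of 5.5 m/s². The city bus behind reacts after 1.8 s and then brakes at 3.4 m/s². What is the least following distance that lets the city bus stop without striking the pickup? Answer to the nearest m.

Minimum gap ≈ 61 m

74 km/h ÷ 3.6 = 20.5556 m/s.
Leader travels v²/(2a_L) = 422.533 / 11.000 = 38.412 m before stopping.
Follower covers v·t_r = 20.5556 × 1.8 = 37.000 m while reacting, then v²/(2a_F) = 422.533 / 6.800 = 62.137 m while braking, for a total of 37.000 + 62.137 = 99.137 m.
Since a_F ≤ a_L and the follower starts braking later, the follower is never slower than the leader, so the closest approach is when both have stopped.
Minimum gap = 99.137 − 38.412 = 60.725 m.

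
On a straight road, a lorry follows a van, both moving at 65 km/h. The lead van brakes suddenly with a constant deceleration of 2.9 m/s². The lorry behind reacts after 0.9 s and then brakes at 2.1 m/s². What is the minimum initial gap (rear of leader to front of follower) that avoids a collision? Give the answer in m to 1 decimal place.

Minimum gap ≈ 37.7 m

65 km/h ÷ 3.6 = 18.0556 m/s.
Leader travels v²/(2a_L) = 326.005 / 5.800 = 56.208 m before stopping.
Follower covers v·t_r = 18.0556 × 0.9 = 16.250 m while reacting, then v²/(2a_F) = 326.005 / 4.200 = 77.620 m while braking, for a total of 16.250 + 77.620 = 93.870 m.
Since a_F ≤ a_L and the follower starts braking later, the follower is never slower than the leader, so the closest approach is when both have stopped.
Minimum gap = 93.870 − 56.208 = 37.662 m.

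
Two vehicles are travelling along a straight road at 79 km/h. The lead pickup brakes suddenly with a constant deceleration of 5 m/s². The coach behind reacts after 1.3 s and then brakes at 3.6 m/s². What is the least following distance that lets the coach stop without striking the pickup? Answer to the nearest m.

Minimum gap ≈ 47 m

79 km/h ÷ 3.6 = 21.9444 m/s.
Leader travels v²/(2a_L) = 481.557 / 10.000 = 48.156 m before stopping.
Follower covers v·t_r = 21.9444 × 1.3 = 28.528 m while reacting, then v²/(2a_F) = 481.557 / 7.200 = 66.883 m while braking, for a total of 28.528 + 66.883 = 95.411 m.
Since a_F ≤ a_L and the follower starts braking later, the follower is never slower than the leader, so the closest approach is when both have stopped.
Minimum gap = 95.411 − 48.156 = 47.255 m.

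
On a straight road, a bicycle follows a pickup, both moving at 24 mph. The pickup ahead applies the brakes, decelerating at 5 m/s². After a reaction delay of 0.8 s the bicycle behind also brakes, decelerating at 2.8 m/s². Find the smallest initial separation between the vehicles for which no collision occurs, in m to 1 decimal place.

Minimum gap ≈ 17.6 m

24 mph × 0.44704 = 10.7290 m/s.
Leader travels v²/(2a_L) = 115.111 / 10.000 = 11.511 m before stopping.
Follower covers v·t_r = 10.7290 × 0.8 = 8.583 m while reacting, then v²/(2a_F) = 115.111 / 5.600 = 20.556 m while braking, for a total of 8.583 + 20.556 = 29.139 m.
Since a_F ≤ a_L and the follower starts braking later, the follower is never slower than the leader, so the closest approach is when both have stopped.
Minimum gap = 29.139 − 11.511 = 17.628 m.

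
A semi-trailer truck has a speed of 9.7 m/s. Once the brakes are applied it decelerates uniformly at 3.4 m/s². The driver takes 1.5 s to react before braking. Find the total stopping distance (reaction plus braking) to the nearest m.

Reaction distance = v·t_r = 9.7000 × 1.5 = 14.550 m.
Braking distance = v²/(2a) = 9.7000² / (2 × 3.400) = 94.090 / 6.800 = 13.837 m.
Total = 14.550 + 13.837 = 28.387 m.

Total stopping distance ≈ 28 m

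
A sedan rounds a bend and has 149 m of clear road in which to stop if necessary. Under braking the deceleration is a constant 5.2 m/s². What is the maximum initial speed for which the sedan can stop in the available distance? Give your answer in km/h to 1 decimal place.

v²/(2a) = d ⇒ v = √(2 × 5.200 × 149) = √1549.60 = 39.3650 m/s.
39.3650 m/s × 3.6 = 141.714 km/h.

Maximum speed ≈ 141.7 km/h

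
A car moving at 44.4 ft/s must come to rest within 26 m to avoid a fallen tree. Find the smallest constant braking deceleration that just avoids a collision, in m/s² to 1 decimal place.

Required deceleration ≈ 3.5 m/s²

44.4 ft/s × 0.3048 = 13.5331 m/s.
v² = 2a·d ⇒ a = v²/(2d) = 13.5331² / (2 × 26.000) = 183.145 / 52.000 = 3.5220 m/s².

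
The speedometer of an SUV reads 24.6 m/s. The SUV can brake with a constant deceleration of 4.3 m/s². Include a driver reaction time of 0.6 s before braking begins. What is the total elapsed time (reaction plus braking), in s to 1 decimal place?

Total time ≈ 6.3 s

Braking time = v/a = 24.6000 / 4.300 = 5.721 s.
Total = 0.6 + 5.721 = 6.321 s.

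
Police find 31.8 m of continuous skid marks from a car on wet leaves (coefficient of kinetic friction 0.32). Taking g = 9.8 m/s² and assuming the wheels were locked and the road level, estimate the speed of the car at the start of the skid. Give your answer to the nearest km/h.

Initial speed ≈ 51 km/h

Deceleration a = μg = 0.32 × 9.8 = 3.136 m/s².
v = √(2a·d) = √(2 × 3.136 × 31.8) = √199.450 = 14.1227 m/s.
= 14.1227 × 3.6 = 50.842 km/h.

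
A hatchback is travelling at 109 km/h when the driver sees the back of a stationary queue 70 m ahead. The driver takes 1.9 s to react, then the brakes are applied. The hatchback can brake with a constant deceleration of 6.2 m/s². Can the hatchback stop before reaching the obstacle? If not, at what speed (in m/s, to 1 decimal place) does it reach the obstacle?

109 km/h ÷ 3.6 = 30.2778 m/s.
Reaction distance = 30.2778 × 1.9 = 57.528 m.
Braking distance needed to stop: v²/(2a) = 916.745 / 12.400 = 73.931 m, so total needed = 57.528 + 73.931 = 131.459 m > 70 m — it cannot stop.
Distance remaining when braking begins: 70 − 57.528 = 12.472 m.
v² = v₀² − 2a·d = 916.745 − 2 × 6.200 × 12.472 = 762.092 m²/s².
v = √762.092 = 27.606 m/s.

No — it strikes the obstacle at 27.6 m/s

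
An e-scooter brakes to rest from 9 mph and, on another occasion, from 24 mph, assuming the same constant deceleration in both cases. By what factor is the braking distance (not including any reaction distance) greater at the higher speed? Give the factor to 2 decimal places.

Factor ≈ 7.11

Braking distance d = v²/(2a), so with a fixed, d ∝ v².
Factor = (24/9)² = 2.6667² = 7.1113.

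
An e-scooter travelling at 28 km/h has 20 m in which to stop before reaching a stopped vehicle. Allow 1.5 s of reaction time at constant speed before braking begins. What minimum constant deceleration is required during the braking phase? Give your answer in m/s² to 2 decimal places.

28 km/h ÷ 3.6 = 7.7778 m/s.
Distance covered during reaction = 7.7778 × 1.5 = 11.667 m.
Distance available for braking: 20 − 11.667 = 8.333 m.
v² = 2a·d ⇒ a = v²/(2d) = 7.7778² / (2 × 8.333) = 60.494 / 16.666 = 3.6298 m/s².

Required deceleration ≈ 3.63 m/s²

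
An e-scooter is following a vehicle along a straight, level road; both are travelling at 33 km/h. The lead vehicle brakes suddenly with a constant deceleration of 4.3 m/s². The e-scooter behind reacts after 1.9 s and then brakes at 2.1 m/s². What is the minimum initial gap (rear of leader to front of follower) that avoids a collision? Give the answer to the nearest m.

33 km/h ÷ 3.6 = 9.1667 m/s.
Leader travels v²/(2a_L) = 84.028 / 8.600 = 9.771 m before stopping.
Follower covers v·t_r = 9.1667 × 1.9 = 17.417 m while reacting, then v²/(2a_F) = 84.028 / 4.200 = 20.007 m while braking, for a total of 17.417 + 20.007 = 37.424 m.
Since a_F ≤ a_L and the follower starts braking later, the follower is never slower than the leader, so the closest approach is when both have stopped.
Minimum gap = 37.424 − 9.771 = 27.653 m.

Minimum gap ≈ 28 m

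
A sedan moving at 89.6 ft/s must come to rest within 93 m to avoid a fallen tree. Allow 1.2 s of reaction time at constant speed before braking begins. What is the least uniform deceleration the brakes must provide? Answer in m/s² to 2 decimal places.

89.6 ft/s × 0.3048 = 27.3101 m/s.
Distance covered during reaction = 27.3101 × 1.2 = 32.772 m.
Distance available for braking: 93 − 32.772 = 60.228 m.
v² = 2a·d ⇒ a = v²/(2d) = 27.3101² / (2 × 60.228) = 745.842 / 120.456 = 6.1918 m/s².

Required deceleration ≈ 6.19 m/s²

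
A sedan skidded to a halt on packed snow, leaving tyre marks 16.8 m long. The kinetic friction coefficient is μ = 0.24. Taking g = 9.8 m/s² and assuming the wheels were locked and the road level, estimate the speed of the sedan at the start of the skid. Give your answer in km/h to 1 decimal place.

Initial speed ≈ 32.0 km/h

Deceleration a = μg = 0.24 × 9.8 = 2.352 m/s².
v = √(2a·d) = √(2 × 2.352 × 16.8) = √79.027 = 8.8897 m/s.
= 8.8897 × 3.6 = 32.003 km/h.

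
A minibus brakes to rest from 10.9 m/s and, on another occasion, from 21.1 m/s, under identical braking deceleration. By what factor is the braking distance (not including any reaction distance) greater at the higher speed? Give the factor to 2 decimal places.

Braking distance d = v²/(2a), so with a fixed, d ∝ v².
Factor = (21.1/10.9)² = 1.9358² = 3.7473.

Factor ≈ 3.75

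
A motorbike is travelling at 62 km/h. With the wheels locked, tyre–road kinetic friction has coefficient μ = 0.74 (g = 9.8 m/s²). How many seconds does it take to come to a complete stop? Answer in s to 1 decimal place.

62 km/h ÷ 3.6 = 17.2222 m/s.
a = μg = 0.74 × 9.8 = 7.252 m/s².
Braking time = v/a = 17.2222 / 7.252 = 2.375 s.

Braking time ≈ 2.4 s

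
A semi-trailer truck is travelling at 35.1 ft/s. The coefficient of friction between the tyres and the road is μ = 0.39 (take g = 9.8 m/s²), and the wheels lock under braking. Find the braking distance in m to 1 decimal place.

35.1 ft/s × 0.3048 = 10.6985 m/s.
a = μg = 0.39 × 9.8 = 3.822 m/s².
Braking distance = v²/(2a) = 10.6985² / (2 × 3.822) = 114.458 / 7.644 = 14.974 m.

Braking distance ≈ 15.0 m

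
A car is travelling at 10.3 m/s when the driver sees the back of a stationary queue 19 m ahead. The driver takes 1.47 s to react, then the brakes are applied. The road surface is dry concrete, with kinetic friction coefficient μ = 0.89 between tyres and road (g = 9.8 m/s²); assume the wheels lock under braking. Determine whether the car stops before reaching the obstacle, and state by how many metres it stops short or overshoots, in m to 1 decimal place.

a = μg = 0.89 × 9.8 = 8.722 m/s².
Reaction distance = 10.3000 × 1.47 = 15.141 m.
Braking distance = v²/(2a) = 106.090 / 17.444 = 6.082 m.
Total stopping distance = 15.141 + 6.082 = 21.223 m, vs 19 m available — it cannot stop in time and overshoots by 21.223 − 19 = 2.223 m.

No — it overshoots by 2.2 m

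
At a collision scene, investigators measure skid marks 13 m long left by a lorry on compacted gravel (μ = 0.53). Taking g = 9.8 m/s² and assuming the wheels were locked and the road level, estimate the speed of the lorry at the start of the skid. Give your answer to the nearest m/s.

Initial speed ≈ 12 m/s

Deceleration a = μg = 0.53 × 9.8 = 5.194 m/s².
v = √(2a·d) = √(2 × 5.194 × 13) = √135.044 = 11.6208 m/s.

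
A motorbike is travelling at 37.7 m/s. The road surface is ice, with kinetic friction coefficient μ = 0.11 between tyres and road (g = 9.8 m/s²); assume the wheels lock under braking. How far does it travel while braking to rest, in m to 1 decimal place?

a = μg = 0.11 × 9.8 = 1.078 m/s².
Braking distance = v²/(2a) = 37.7000² / (2 × 1.078) = 1421.290 / 2.156 = 659.225 m.

Braking distance ≈ 659.2 m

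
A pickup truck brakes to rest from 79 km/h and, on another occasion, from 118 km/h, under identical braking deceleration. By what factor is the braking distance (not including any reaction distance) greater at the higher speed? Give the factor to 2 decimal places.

Factor ≈ 2.23

Braking distance d = v²/(2a), so with a fixed, d ∝ v².
Factor = (118/79)² = 1.4937² = 2.2311.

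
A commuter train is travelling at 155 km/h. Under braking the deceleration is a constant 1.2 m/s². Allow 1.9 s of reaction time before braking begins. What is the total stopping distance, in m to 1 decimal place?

Total stopping distance ≈ 854.2 m

155 km/h ÷ 3.6 = 43.0556 m/s.
Reaction distance = v·t_r = 43.0556 × 1.9 = 81.806 m.
Braking distance = v²/(2a) = 43.0556² / (2 × 1.200) = 1853.785 / 2.400 = 772.410 m.
Total = 81.806 + 772.410 = 854.216 m.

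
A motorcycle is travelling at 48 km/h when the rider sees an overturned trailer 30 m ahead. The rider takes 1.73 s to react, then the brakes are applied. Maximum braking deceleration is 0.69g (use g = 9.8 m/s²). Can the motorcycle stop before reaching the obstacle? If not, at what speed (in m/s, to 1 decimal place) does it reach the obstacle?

No — it strikes the obstacle at 9.2 m/s

48 km/h ÷ 3.6 = 13.3333 m/s.
a = 0.69 × 9.8 = 6.762 m/s².
Reaction distance = 13.3333 × 1.73 = 23.067 m.
Braking distance needed to stop: v²/(2a) = 177.777 / 13.524 = 13.145 m, so total needed = 23.067 + 13.145 = 36.212 m > 30 m — it cannot stop.
Distance remaining when braking begins: 30 − 23.067 = 6.933 m.
v² = v₀² − 2a·d = 177.777 − 2 × 6.762 × 6.933 = 84.015 m²/s².
v = √84.015 = 9.166 m/s.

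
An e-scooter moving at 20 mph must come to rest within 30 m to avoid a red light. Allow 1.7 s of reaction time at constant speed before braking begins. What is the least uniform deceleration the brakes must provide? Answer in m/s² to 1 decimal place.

20 mph × 0.44704 = 8.9408 m/s.
Distance covered during reaction = 8.9408 × 1.7 = 15.199 m.
Distance available for braking: 30 − 15.199 = 14.801 m.
v² = 2a·d ⇒ a = v²/(2d) = 8.9408² / (2 × 14.801) = 79.938 / 29.602 = 2.7004 m/s².

Required deceleration ≈ 2.7 m/s²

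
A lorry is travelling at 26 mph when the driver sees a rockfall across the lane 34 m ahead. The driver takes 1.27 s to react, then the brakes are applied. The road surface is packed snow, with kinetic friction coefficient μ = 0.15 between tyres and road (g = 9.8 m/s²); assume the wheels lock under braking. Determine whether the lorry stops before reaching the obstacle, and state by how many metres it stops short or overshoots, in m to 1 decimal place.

26 mph × 0.44704 = 11.6230 m/s.
a = μg = 0.15 × 9.8 = 1.470 m/s².
Reaction distance = 11.6230 × 1.27 = 14.761 m.
Braking distance = v²/(2a) = 135.094 / 2.940 = 45.950 m.
Total stopping distance = 14.761 + 45.950 = 60.711 m, vs 34 m available — it cannot stop in time and overshoots by 60.711 − 34 = 26.711 m.

No — it overshoots by 26.7 m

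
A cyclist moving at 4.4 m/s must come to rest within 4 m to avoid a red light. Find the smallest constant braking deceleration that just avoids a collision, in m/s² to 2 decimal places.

v² = 2a·d ⇒ a = v²/(2d) = 4.4000² / (2 × 4.000) = 19.360 / 8.000 = 2.4200 m/s².

Required deceleration ≈ 2.42 m/s²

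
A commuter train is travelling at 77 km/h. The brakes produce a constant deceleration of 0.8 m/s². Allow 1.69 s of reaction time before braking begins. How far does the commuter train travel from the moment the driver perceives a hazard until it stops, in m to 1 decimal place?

77 km/h ÷ 3.6 = 21.3889 m/s.
Reaction distance = v·t_r = 21.3889 × 1.69 = 36.147 m.
Braking distance = v²/(2a) = 21.3889² / (2 × 0.800) = 457.485 / 1.600 = 285.928 m.
Total = 36.147 + 285.928 = 322.075 m.

Total stopping distance ≈ 322.1 m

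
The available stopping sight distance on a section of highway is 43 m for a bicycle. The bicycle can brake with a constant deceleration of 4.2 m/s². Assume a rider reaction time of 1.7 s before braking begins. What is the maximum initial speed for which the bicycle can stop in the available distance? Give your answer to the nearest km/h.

Stopping distance: v·t_r + v²/(2a) = 43 with t_r = 1.7 s and a = 4.200 m/s².
So v² + 14.280 v − 361.20 = 0.
Positive root: v = −a·t_r + √((a·t_r)² + 2a·d) = −7.140 + √(50.980 + 361.20) = 13.1622 m/s.
13.1622 m/s × 3.6 = 47.384 km/h.

Maximum speed ≈ 47 km/h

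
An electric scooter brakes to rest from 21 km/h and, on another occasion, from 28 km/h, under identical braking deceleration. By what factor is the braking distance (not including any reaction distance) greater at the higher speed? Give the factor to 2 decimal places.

Braking distance d = v²/(2a), so with a fixed, d ∝ v².
Factor = (28/21)² = 1.3333² = 1.7777.

Factor ≈ 1.78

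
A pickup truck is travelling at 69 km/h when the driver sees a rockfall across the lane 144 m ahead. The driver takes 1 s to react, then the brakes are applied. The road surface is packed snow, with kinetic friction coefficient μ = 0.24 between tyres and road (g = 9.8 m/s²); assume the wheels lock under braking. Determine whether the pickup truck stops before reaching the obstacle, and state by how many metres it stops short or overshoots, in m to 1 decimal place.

Yes — it stops 46.7 m short of the obstacle

69 km/h ÷ 3.6 = 19.1667 m/s.
a = μg = 0.24 × 9.8 = 2.352 m/s².
Reaction distance = 19.1667 × 1 = 19.167 m.
Braking distance = v²/(2a) = 367.362 / 4.704 = 78.096 m.
Total stopping distance = 19.167 + 78.096 = 97.263 m, vs 144 m available — it stops with 144 − 97.263 = 46.737 m to spare.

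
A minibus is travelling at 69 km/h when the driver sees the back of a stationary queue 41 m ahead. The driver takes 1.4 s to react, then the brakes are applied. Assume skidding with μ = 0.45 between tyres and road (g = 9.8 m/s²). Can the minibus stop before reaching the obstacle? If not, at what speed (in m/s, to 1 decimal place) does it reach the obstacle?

69 km/h ÷ 3.6 = 19.1667 m/s.
a = μg = 0.45 × 9.8 = 4.410 m/s².
Reaction distance = 19.1667 × 1.4 = 26.833 m.
Braking distance needed to stop: v²/(2a) = 367.362 / 8.820 = 41.651 m, so total needed = 26.833 + 41.651 = 68.484 m > 41 m — it cannot stop.
Distance remaining when braking begins: 41 − 26.833 = 14.167 m.
v² = v₀² − 2a·d = 367.362 − 2 × 4.410 × 14.167 = 242.409 m²/s².
v = √242.409 = 15.569 m/s.

No — it strikes the obstacle at 15.6 m/s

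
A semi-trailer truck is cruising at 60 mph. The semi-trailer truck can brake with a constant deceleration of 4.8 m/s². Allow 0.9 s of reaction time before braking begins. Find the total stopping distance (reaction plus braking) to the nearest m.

Total stopping distance ≈ 99 m

60 mph × 0.44704 = 26.8224 m/s.
Reaction distance = v·t_r = 26.8224 × 0.9 = 24.140 m.
Braking distance = v²/(2a) = 26.8224² / (2 × 4.800) = 719.441 / 9.600 = 74.942 m.
Total = 24.140 + 74.942 = 99.082 m.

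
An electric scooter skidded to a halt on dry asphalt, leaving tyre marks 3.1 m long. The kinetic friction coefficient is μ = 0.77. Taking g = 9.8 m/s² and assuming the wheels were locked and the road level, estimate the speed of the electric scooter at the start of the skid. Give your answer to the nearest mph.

Deceleration a = μg = 0.77 × 9.8 = 7.546 m/s².
v = √(2a·d) = √(2 × 7.546 × 3.1) = √46.785 = 6.8400 m/s.
= 6.8400 ÷ 0.44704 = 15.301 mph.

Initial speed ≈ 15 mph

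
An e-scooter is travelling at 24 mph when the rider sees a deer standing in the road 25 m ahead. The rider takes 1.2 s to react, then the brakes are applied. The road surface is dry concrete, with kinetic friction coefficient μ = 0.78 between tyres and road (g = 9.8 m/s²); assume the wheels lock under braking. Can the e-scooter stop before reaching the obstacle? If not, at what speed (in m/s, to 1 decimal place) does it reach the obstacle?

Yes — it stops about 4.6 m short of the obstacle, so it never reaches it

24 mph × 0.44704 = 10.7290 m/s.
a = μg = 0.78 × 9.8 = 7.644 m/s².
Reaction distance = 10.7290 × 1.2 = 12.875 m.
Braking distance = v²/(2a) = 115.111 / 15.288 = 7.530 m.
Total stopping distance = 12.875 + 7.530 = 20.405 m, vs 25 m available — it stops with 25 − 20.405 = 4.595 m to spare.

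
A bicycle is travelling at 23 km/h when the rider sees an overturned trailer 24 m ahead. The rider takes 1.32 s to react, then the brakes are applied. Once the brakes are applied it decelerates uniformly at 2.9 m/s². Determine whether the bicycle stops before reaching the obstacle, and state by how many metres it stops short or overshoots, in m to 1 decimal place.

23 km/h ÷ 3.6 = 6.3889 m/s.
Reaction distance = 6.3889 × 1.32 = 8.433 m.
Braking distance = v²/(2a) = 40.818 / 5.800 = 7.038 m.
Total stopping distance = 8.433 + 7.038 = 15.471 m, vs 24 m available — it stops with 24 − 15.471 = 8.529 m to spare.

Yes — it stops 8.5 m short of the obstacle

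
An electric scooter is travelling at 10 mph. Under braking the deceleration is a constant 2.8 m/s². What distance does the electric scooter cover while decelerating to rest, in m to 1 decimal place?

10 mph × 0.44704 = 4.4704 m/s.
Braking distance = v²/(2a) = 4.4704² / (2 × 2.800) = 19.984 / 5.600 = 3.569 m.

Braking distance ≈ 3.6 m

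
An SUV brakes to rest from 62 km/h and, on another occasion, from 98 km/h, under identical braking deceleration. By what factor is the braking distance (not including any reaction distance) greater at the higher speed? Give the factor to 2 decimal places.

Factor ≈ 2.50

Braking distance d = v²/(2a), so with a fixed, d ∝ v².
Factor = (98/62)² = 1.5806² = 2.4983.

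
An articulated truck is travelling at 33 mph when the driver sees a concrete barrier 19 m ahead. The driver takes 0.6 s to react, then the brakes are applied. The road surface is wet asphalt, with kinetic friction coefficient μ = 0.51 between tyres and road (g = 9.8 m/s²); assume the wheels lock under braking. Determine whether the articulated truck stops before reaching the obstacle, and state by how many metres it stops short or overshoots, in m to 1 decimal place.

33 mph × 0.44704 = 14.7523 m/s.
a = μg = 0.51 × 9.8 = 4.998 m/s².
Reaction distance = 14.7523 × 0.6 = 8.851 m.
Braking distance = v²/(2a) = 217.630 / 9.996 = 21.772 m.
Total stopping distance = 8.851 + 21.772 = 30.623 m, vs 19 m available — it cannot stop in time and overshoots by 30.623 − 19 = 11.623 m.

No — it overshoots by 11.6 m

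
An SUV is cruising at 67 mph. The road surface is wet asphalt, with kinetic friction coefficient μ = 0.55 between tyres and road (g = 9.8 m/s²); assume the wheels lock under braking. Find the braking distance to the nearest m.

Braking distance ≈ 83 m

67 mph × 0.44704 = 29.9517 m/s.
a = μg = 0.55 × 9.8 = 5.390 m/s².
Braking distance = v²/(2a) = 29.9517² / (2 × 5.390) = 897.104 / 10.780 = 83.219 m.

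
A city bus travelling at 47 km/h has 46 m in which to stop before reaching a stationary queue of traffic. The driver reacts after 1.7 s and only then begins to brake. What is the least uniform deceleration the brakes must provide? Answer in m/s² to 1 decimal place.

Required deceleration ≈ 3.6 m/s²

47 km/h ÷ 3.6 = 13.0556 m/s.
Distance covered during reaction = 13.0556 × 1.7 = 22.195 m.
Distance available for braking: 46 − 22.195 = 23.805 m.
v² = 2a·d ⇒ a = v²/(2d) = 13.0556² / (2 × 23.805) = 170.449 / 47.610 = 3.5801 m/s².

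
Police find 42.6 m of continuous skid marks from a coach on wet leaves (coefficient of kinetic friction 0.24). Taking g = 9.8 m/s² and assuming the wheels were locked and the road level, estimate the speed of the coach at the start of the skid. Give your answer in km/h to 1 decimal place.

Deceleration a = μg = 0.24 × 9.8 = 2.352 m/s².
v = √(2a·d) = √(2 × 2.352 × 42.6) = √200.390 = 14.1559 m/s.
= 14.1559 × 3.6 = 50.961 km/h.

Initial speed ≈ 51.0 km/h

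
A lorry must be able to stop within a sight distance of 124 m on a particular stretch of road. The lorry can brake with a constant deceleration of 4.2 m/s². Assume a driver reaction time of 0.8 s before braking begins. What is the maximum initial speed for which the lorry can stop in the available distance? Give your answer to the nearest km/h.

Maximum speed ≈ 105 km/h

Stopping distance: v·t_r + v²/(2a) = 124 with t_r = 0.8 s and a = 4.200 m/s².
So v² + 6.720 v − 1041.60 = 0.
Positive root: v = −a·t_r + √((a·t_r)² + 2a·d) = −3.360 + √(11.290 + 1041.60) = 29.0883 m/s.
29.0883 m/s × 3.6 = 104.718 km/h.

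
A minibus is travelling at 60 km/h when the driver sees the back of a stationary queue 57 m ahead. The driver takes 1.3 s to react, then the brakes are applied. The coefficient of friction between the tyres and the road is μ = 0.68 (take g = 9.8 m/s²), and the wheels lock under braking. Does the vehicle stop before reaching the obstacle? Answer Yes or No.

Yes

60 km/h ÷ 3.6 = 16.6667 m/s.
a = μg = 0.68 × 9.8 = 6.664 m/s².
Reaction distance = 16.6667 × 1.3 = 21.667 m.
Braking distance = v²/(2a) = 277.779 / 13.328 = 20.842 m.
Total stopping distance = 21.667 + 20.842 = 42.509 m, vs 57 m available — it stops with 57 − 42.509 = 14.491 m to spare.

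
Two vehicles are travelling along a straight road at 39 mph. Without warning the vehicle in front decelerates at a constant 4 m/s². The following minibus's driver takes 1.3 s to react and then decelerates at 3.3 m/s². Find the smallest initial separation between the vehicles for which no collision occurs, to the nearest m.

Minimum gap ≈ 31 m

39 mph × 0.44704 = 17.4346 m/s.
Leader travels v²/(2a_L) = 303.965 / 8.000 = 37.996 m before stopping.
Follower covers v·t_r = 17.4346 × 1.3 = 22.665 m while reacting, then v²/(2a_F) = 303.965 / 6.600 = 46.055 m while braking, for a total of 22.665 + 46.055 = 68.720 m.
Since a_F ≤ a_L and the follower starts braking later, the follower is never slower than the leader, so the closest approach is when both have stopped.
Minimum gap = 68.720 − 37.996 = 30.724 m.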